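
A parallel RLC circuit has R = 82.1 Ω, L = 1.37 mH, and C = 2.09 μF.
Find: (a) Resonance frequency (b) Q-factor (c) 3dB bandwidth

Step 1 — Resonance: ω₀ = 1/√(LC) = 1/√(0.00137·2.09e-06) = 1.869e+04 rad/s.
Step 2 — f₀ = ω₀/(2π) = 2974 Hz.
Step 3 — Parallel Q: Q = R/(ω₀L) = 82.1/(1.869e+04·0.00137) = 3.207.
Step 4 — Bandwidth: Δω = ω₀/Q = 5828 rad/s; BW = Δω/(2π) = 927.5 Hz.

(a) f₀ = 2974 Hz  (b) Q = 3.207  (c) BW = 927.5 Hz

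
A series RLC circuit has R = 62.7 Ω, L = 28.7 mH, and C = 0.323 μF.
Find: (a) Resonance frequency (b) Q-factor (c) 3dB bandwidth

Step 1 — Resonance condition Im(Z)=0 gives ω₀ = 1/√(LC).
Step 2 — ω₀ = 1/√(0.0287·3.23e-07) = 1.039e+04 rad/s.
Step 3 — f₀ = ω₀/(2π) = 1653 Hz.
Step 4 — Series Q: Q = ω₀L/R = 1.039e+04·0.0287/62.7 = 4.754.
Step 5 — 3dB bandwidth: Δω = ω₀/Q = 2185 rad/s; BW = Δω/(2π) = 347.7 Hz.

(a) f₀ = 1653 Hz  (b) Q = 4.754  (c) BW = 347.7 Hz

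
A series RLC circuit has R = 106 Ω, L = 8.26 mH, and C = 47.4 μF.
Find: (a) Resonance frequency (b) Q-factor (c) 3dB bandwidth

Step 1 — Resonance: ω₀ = 1/√(LC) = 1/√(0.00826·4.74e-05) = 1598 rad/s.
Step 2 — f₀ = ω₀/(2π) = 254.4 Hz.
Step 3 — Series Q: Q = ω₀L/R = 1598·0.00826/106 = 0.1245.
Step 4 — Bandwidth: Δω = ω₀/Q = 1.283e+04 rad/s; BW = Δω/(2π) = 2042 Hz.

(a) f₀ = 254.4 Hz  (b) Q = 0.1245  (c) BW = 2042 Hz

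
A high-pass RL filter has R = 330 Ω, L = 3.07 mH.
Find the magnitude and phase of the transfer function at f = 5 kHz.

Step 1 — Angular frequency: ω = 2π·5000 = 3.142e+04 rad/s.
Step 2 — Transfer function: H(jω) = jωL/(R + jωL).
Step 3 — Numerator jωL = j·96.45; denominator R + jωL = 330 + j96.45.
Step 4 — H = 0.0787 + j0.2693.
Step 5 — Magnitude: |H| = 0.2805 (-11.0 dB); phase: φ = 73.7°.

|H| = 0.2805 (-11.0 dB), φ = 73.7°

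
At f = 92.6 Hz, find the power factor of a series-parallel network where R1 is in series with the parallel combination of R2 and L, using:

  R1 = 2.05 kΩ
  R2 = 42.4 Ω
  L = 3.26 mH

Step 1 — Angular frequency: ω = 2π·f = 2π·92.6 = 581.8 rad/s.
Step 2 — Component impedances:
  R1: Z = R = 2050 Ω
  R2: Z = R = 42.4 Ω
  L: Z = jωL = j·581.8·0.00326 = 0 + j1.897 Ω
Step 3 — Parallel branch: R2 || L = 1/(1/R2 + 1/L) = 0.08468 + j1.893 Ω.
Step 4 — Series with R1: Z_total = R1 + (R2 || L) = 2050 + j1.893 Ω = 2050∠0.1° Ω.
Step 5 — Power factor: PF = cos(φ) = Re(Z)/|Z| = 2050/2050 = 1.
Step 6 — Type: Im(Z) = 1.893 ⇒ lagging (phase φ = 0.1°).

PF = 1 (lagging, φ = 0.1°)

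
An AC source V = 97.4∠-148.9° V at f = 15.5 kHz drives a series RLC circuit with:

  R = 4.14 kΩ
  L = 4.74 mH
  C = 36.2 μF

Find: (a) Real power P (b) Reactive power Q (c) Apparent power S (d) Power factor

Step 1 — Angular frequency: ω = 2π·f = 2π·1.55e+04 = 9.739e+04 rad/s.
Step 2 — Component impedances:
  R: Z = R = 4140 Ω
  L: Z = jωL = j·9.739e+04·0.00474 = 0 + j461.6 Ω
  C: Z = 1/(jωC) = -j/(ω·C) = 0 - j0.2836 Ω
Step 3 — Series combination: Z_total = R + L + C = 4140 + j461.3 Ω = 4166∠6.4° Ω.
Step 4 — Source phasor: V = 97.4∠-148.9° V = -83.4 - j50.31 V.
Step 5 — Current: I = V / Z = -0.02124 - j0.009786 A = 0.02338∠-155.3° A.
Step 6 — Complex power: S = V·I* = 2.263 + j0.2522 VA.
Step 7 — Real power: P = Re(S) = 2.263 W.
Step 8 — Reactive power: Q = Im(S) = 0.2522 VAR.
Step 9 — Apparent power: |S| = 2.277 VA.
Step 10 — Power factor: PF = P/|S| = 0.9938 (lagging).

(a) P = 2.263 W  (b) Q = 0.2522 VAR  (c) S = 2.277 VA  (d) PF = 0.9938 (lagging)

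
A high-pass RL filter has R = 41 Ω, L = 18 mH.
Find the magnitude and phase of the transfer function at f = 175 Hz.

Step 1 — Angular frequency: ω = 2π·175 = 1100 rad/s.
Step 2 — Transfer function: H(jω) = jωL/(R + jωL).
Step 3 — Numerator jωL = j·19.79; denominator R + jωL = 41 + j19.79.
Step 4 — H = 0.189 + j0.3915.
Step 5 — Magnitude: |H| = 0.4347 (-7.2 dB); phase: φ = 64.2°.

|H| = 0.4347 (-7.2 dB), φ = 64.2°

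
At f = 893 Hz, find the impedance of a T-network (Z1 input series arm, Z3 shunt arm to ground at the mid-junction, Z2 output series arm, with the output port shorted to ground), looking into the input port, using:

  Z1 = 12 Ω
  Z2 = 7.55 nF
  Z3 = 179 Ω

Step 1 — Angular frequency: ω = 2π·f = 2π·893 = 5611 rad/s.
Step 2 — Component impedances:
  Z1: Z = R = 12 Ω
  Z2: Z = 1/(jωC) = -j/(ω·C) = 0 - j2.361e+04 Ω
  Z3: Z = R = 179 Ω
Step 3 — With the output port shorted to ground, the output series arm Z2 runs from the junction to ground; the shunt arm Z3 also runs from the junction to ground. They appear in parallel: Z3 || Z2 = 179 - j1.357 Ω.
Step 4 — Series with input arm Z1: Z_in = Z1 + (Z3 || Z2) = 191 - j1.357 Ω = 191∠-0.4° Ω.

Z = 191 - j1.357 Ω = 191∠-0.4° Ω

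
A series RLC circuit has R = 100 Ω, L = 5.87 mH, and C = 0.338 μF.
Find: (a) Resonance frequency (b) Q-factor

Step 1 — Resonance condition Im(Z)=0 gives ω₀ = 1/√(LC).
Step 2 — ω₀ = 1/√(0.00587·3.38e-07) = 2.245e+04 rad/s.
Step 3 — f₀ = ω₀/(2π) = 3573 Hz.
Step 4 — Series Q: Q = ω₀L/R = 2.245e+04·0.00587/100 = 1.318.

(a) f₀ = 3573 Hz  (b) Q = 1.318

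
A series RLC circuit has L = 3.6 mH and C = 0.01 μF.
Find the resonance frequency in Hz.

Step 1 — Resonance condition Im(Z)=0 gives ω₀ = 1/√(LC).
Step 2 — ω₀ = 1/√(0.0036·1e-08) = 1.667e+05 rad/s.
Step 3 — f₀ = ω₀/(2π) = 2.653e+04 Hz.

f₀ = 2.653e+04 Hz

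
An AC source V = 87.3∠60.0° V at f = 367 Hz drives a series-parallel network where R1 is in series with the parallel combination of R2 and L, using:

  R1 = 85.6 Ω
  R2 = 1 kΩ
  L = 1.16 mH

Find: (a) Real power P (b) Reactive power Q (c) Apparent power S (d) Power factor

Step 1 — Angular frequency: ω = 2π·f = 2π·367 = 2306 rad/s.
Step 2 — Component impedances:
  R1: Z = R = 85.6 Ω
  R2: Z = R = 1000 Ω
  L: Z = jωL = j·2306·0.00116 = 0 + j2.675 Ω
Step 3 — Parallel branch: R2 || L = 1/(1/R2 + 1/L) = 0.007155 + j2.675 Ω.
Step 4 — Series with R1: Z_total = R1 + (R2 || L) = 85.61 + j2.675 Ω = 85.65∠1.8° Ω.
Step 5 — Source phasor: V = 87.3∠60.0° V = 43.65 + j75.6 V.
Step 6 — Current: I = V / Z = 0.537 + j0.8664 A = 1.019∠58.2° A.
Step 7 — Complex power: S = V·I* = 88.94 + j2.779 VA.
Step 8 — Real power: P = Re(S) = 88.94 W.
Step 9 — Reactive power: Q = Im(S) = 2.779 VAR.
Step 10 — Apparent power: |S| = 88.98 VA.
Step 11 — Power factor: PF = P/|S| = 0.9995 (lagging).

(a) P = 88.94 W  (b) Q = 2.779 VAR  (c) S = 88.98 VA  (d) PF = 0.9995 (lagging)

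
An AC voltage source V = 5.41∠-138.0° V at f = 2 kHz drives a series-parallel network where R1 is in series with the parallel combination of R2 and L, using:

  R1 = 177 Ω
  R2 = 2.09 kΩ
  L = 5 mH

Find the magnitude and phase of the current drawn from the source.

Step 1 — Angular frequency: ω = 2π·f = 2π·2000 = 1.257e+04 rad/s.
Step 2 — Component impedances:
  R1: Z = R = 177 Ω
  R2: Z = R = 2090 Ω
  L: Z = jωL = j·1.257e+04·0.005 = 0 + j62.83 Ω
Step 3 — Parallel branch: R2 || L = 1/(1/R2 + 1/L) = 1.887 + j62.78 Ω.
Step 4 — Series with R1: Z_total = R1 + (R2 || L) = 178.9 + j62.78 Ω = 189.6∠19.3° Ω.
Step 5 — Source phasor: V = 5.41∠-138.0° V = -4.02 - j3.62 V.
Step 6 — Ohm's law: I = V / Z_total = (-4.02 - j3.62) / (178.9 + j62.78) = -0.02633 - j0.011 A.
Step 7 — Convert to polar: |I| = 0.02854 A, ∠I = -157.3°.

I = 0.02854∠-157.3° A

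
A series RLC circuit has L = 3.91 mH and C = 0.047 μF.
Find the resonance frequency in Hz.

Step 1 — Resonance condition Im(Z)=0 gives ω₀ = 1/√(LC).
Step 2 — ω₀ = 1/√(0.00391·4.7e-08) = 7.377e+04 rad/s.
Step 3 — f₀ = ω₀/(2π) = 1.174e+04 Hz.

f₀ = 1.174e+04 Hz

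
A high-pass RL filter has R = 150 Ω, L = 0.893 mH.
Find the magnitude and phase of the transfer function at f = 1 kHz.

Step 1 — Angular frequency: ω = 2π·1000 = 6283 rad/s.
Step 2 — Transfer function: H(jω) = jωL/(R + jωL).
Step 3 — Numerator jωL = j·5.611; denominator R + jωL = 150 + j5.611.
Step 4 — H = 0.001397 + j0.03735.
Step 5 — Magnitude: |H| = 0.03738 (-28.5 dB); phase: φ = 87.9°.

|H| = 0.03738 (-28.5 dB), φ = 87.9°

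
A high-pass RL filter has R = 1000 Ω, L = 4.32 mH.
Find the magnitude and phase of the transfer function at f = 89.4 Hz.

Step 1 — Angular frequency: ω = 2π·89.4 = 561.7 rad/s.
Step 2 — Transfer function: H(jω) = jωL/(R + jωL).
Step 3 — Numerator jωL = j·2.427; denominator R + jωL = 1000 + j2.427.
Step 4 — H = 5.888e-06 + j0.002427.
Step 5 — Magnitude: |H| = 0.002427 (-52.3 dB); phase: φ = 89.9°.

|H| = 0.002427 (-52.3 dB), φ = 89.9°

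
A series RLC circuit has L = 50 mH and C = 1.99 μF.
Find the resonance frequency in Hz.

Step 1 — Resonance condition Im(Z)=0 gives ω₀ = 1/√(LC).
Step 2 — ω₀ = 1/√(0.05·1.99e-06) = 3170 rad/s.
Step 3 — f₀ = ω₀/(2π) = 504.6 Hz.

f₀ = 504.6 Hz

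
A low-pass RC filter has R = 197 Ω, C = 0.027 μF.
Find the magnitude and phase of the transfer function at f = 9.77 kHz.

Step 1 — Angular frequency: ω = 2π·9770 = 6.139e+04 rad/s.
Step 2 — Transfer function: H(jω) = 1/(1 + jωRC).
Step 3 — Denominator: 1 + jωRC = 1 + j·6.139e+04·197·2.7e-08 = 1 + j0.3265.
Step 4 — H = 0.9037 - j0.2951.
Step 5 — Magnitude: |H| = 0.9506 (-0.4 dB); phase: φ = -18.1°.

|H| = 0.9506 (-0.4 dB), φ = -18.1°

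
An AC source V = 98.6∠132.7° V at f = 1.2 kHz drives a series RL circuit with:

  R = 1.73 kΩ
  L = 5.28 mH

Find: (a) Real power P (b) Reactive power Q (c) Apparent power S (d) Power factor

Step 1 — Angular frequency: ω = 2π·f = 2π·1200 = 7540 rad/s.
Step 2 — Component impedances:
  R: Z = R = 1730 Ω
  L: Z = jωL = j·7540·0.00528 = 0 + j39.81 Ω
Step 3 — Series combination: Z_total = R + L = 1730 + j39.81 Ω = 1730∠1.3° Ω.
Step 4 — Source phasor: V = 98.6∠132.7° V = -66.87 + j72.46 V.
Step 5 — Current: I = V / Z = -0.03767 + j0.04275 A = 0.05698∠131.4° A.
Step 6 — Complex power: S = V·I* = 5.617 + j0.1292 VA.
Step 7 — Real power: P = Re(S) = 5.617 W.
Step 8 — Reactive power: Q = Im(S) = 0.1292 VAR.
Step 9 — Apparent power: |S| = 5.618 VA.
Step 10 — Power factor: PF = P/|S| = 0.9997 (lagging).

(a) P = 5.617 W  (b) Q = 0.1292 VAR  (c) S = 5.618 VA  (d) PF = 0.9997 (lagging)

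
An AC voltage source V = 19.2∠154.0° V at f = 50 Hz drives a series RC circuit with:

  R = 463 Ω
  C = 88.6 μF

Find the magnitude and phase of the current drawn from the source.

Step 1 — Angular frequency: ω = 2π·f = 2π·50 = 314.2 rad/s.
Step 2 — Component impedances:
  R: Z = R = 463 Ω
  C: Z = 1/(jωC) = -j/(ω·C) = 0 - j35.93 Ω
Step 3 — Series combination: Z_total = R + C = 463 - j35.93 Ω = 464.4∠-4.4° Ω.
Step 4 — Source phasor: V = 19.2∠154.0° V = -17.26 + j8.417 V.
Step 5 — Ohm's law: I = V / Z_total = (-17.26 + j8.417) / (463 - j35.93) = -0.03845 + j0.0152 A.
Step 6 — Convert to polar: |I| = 0.04134 A, ∠I = 158.4°.

I = 0.04134∠158.4° A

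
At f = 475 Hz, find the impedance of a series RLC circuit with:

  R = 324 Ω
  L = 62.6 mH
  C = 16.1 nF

Step 1 — Angular frequency: ω = 2π·f = 2π·475 = 2985 rad/s.
Step 2 — Component impedances:
  R: Z = R = 324 Ω
  L: Z = jωL = j·2985·0.0626 = 0 + j186.8 Ω
  C: Z = 1/(jωC) = -j/(ω·C) = 0 - j2.081e+04 Ω
Step 3 — Series combination: Z_total = R + L + C = 324 - j2.062e+04 Ω = 2.063e+04∠-89.1° Ω.

Z = 324 - j2.062e+04 Ω = 2.063e+04∠-89.1° Ω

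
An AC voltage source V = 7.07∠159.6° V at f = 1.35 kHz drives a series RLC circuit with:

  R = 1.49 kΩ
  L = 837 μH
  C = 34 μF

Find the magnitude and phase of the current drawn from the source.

Step 1 — Angular frequency: ω = 2π·f = 2π·1350 = 8482 rad/s.
Step 2 — Component impedances:
  R: Z = R = 1490 Ω
  L: Z = jωL = j·8482·0.000837 = 0 + j7.1 Ω
  C: Z = 1/(jωC) = -j/(ω·C) = 0 - j3.467 Ω
Step 3 — Series combination: Z_total = R + L + C = 1490 + j3.632 Ω = 1490∠0.1° Ω.
Step 4 — Source phasor: V = 7.07∠159.6° V = -6.627 + j2.464 V.
Step 5 — Ohm's law: I = V / Z_total = (-6.627 + j2.464) / (1490 + j3.632) = -0.004443 + j0.001665 A.
Step 6 — Convert to polar: |I| = 0.004745 A, ∠I = 159.5°.

I = 0.004745∠159.5° A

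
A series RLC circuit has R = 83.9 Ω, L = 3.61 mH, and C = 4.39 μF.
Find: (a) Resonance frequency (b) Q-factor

Step 1 — Resonance condition Im(Z)=0 gives ω₀ = 1/√(LC).
Step 2 — ω₀ = 1/√(0.00361·4.39e-06) = 7944 rad/s.
Step 3 — f₀ = ω₀/(2π) = 1264 Hz.
Step 4 — Series Q: Q = ω₀L/R = 7944·0.00361/83.9 = 0.3418.

(a) f₀ = 1264 Hz  (b) Q = 0.3418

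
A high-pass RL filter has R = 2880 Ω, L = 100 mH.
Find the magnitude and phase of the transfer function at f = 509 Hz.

Step 1 — Angular frequency: ω = 2π·509 = 3198 rad/s.
Step 2 — Transfer function: H(jω) = jωL/(R + jωL).
Step 3 — Numerator jωL = j·319.8; denominator R + jωL = 2880 + j319.8.
Step 4 — H = 0.01218 + j0.1097.
Step 5 — Magnitude: |H| = 0.1104 (-19.1 dB); phase: φ = 83.7°.

|H| = 0.1104 (-19.1 dB), φ = 83.7°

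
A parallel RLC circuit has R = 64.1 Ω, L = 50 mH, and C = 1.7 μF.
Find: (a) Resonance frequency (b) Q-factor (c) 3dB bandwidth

Step 1 — Resonance: ω₀ = 1/√(LC) = 1/√(0.05·1.7e-06) = 3430 rad/s.
Step 2 — f₀ = ω₀/(2π) = 545.9 Hz.
Step 3 — Parallel Q: Q = R/(ω₀L) = 64.1/(3430·0.05) = 0.3738.
Step 4 — Bandwidth: Δω = ω₀/Q = 9177 rad/s; BW = Δω/(2π) = 1461 Hz.

(a) f₀ = 545.9 Hz  (b) Q = 0.3738  (c) BW = 1461 Hz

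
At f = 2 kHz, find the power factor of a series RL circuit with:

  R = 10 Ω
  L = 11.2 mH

Step 1 — Angular frequency: ω = 2π·f = 2π·2000 = 1.257e+04 rad/s.
Step 2 — Component impedances:
  R: Z = R = 10 Ω
  L: Z = jωL = j·1.257e+04·0.0112 = 0 + j140.7 Ω
Step 3 — Series combination: Z_total = R + L = 10 + j140.7 Ω = 141.1∠85.9° Ω.
Step 4 — Power factor: PF = cos(φ) = Re(Z)/|Z| = 10/141.1 = 0.07087.
Step 5 — Type: Im(Z) = 140.7 ⇒ lagging (phase φ = 85.9°).

PF = 0.07087 (lagging, φ = 85.9°)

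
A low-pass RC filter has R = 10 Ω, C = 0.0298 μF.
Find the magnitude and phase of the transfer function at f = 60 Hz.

Step 1 — Angular frequency: ω = 2π·60 = 377 rad/s.
Step 2 — Transfer function: H(jω) = 1/(1 + jωRC).
Step 3 — Denominator: 1 + jωRC = 1 + j·377·10·2.98e-08 = 1 + j0.0001123.
Step 4 — H = 1 - j0.0001123.
Step 5 — Magnitude: |H| = 1 (-0.0 dB); phase: φ = -0.0°.

|H| = 1 (-0.0 dB), φ = -0.0°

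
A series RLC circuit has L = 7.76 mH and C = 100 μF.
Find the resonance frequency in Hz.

Step 1 — Resonance condition Im(Z)=0 gives ω₀ = 1/√(LC).
Step 2 — ω₀ = 1/√(0.00776·0.0001) = 1135 rad/s.
Step 3 — f₀ = ω₀/(2π) = 180.7 Hz.

f₀ = 180.7 Hz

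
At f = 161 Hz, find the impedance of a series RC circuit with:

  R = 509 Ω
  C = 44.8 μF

Step 1 — Angular frequency: ω = 2π·f = 2π·161 = 1012 rad/s.
Step 2 — Component impedances:
  R: Z = R = 509 Ω
  C: Z = 1/(jωC) = -j/(ω·C) = 0 - j22.07 Ω
Step 3 — Series combination: Z_total = R + C = 509 - j22.07 Ω = 509.5∠-2.5° Ω.

Z = 509 - j22.07 Ω = 509.5∠-2.5° Ω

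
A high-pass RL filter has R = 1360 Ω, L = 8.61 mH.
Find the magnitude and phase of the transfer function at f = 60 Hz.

Step 1 — Angular frequency: ω = 2π·60 = 377 rad/s.
Step 2 — Transfer function: H(jω) = jωL/(R + jωL).
Step 3 — Numerator jωL = j·3.246; denominator R + jωL = 1360 + j3.246.
Step 4 — H = 5.696e-06 + j0.002387.
Step 5 — Magnitude: |H| = 0.002387 (-52.4 dB); phase: φ = 89.9°.

|H| = 0.002387 (-52.4 dB), φ = 89.9°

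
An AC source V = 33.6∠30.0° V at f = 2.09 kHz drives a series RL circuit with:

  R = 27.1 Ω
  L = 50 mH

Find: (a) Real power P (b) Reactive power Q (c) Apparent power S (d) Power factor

Step 1 — Angular frequency: ω = 2π·f = 2π·2090 = 1.313e+04 rad/s.
Step 2 — Component impedances:
  R: Z = R = 27.1 Ω
  L: Z = jωL = j·1.313e+04·0.05 = 0 + j656.6 Ω
Step 3 — Series combination: Z_total = R + L = 27.1 + j656.6 Ω = 657.2∠87.6° Ω.
Step 4 — Source phasor: V = 33.6∠30.0° V = 29.1 + j16.8 V.
Step 5 — Current: I = V / Z = 0.02737 - j0.04319 A = 0.05113∠-57.6° A.
Step 6 — Complex power: S = V·I* = 0.07085 + j1.716 VA.
Step 7 — Real power: P = Re(S) = 0.07085 W.
Step 8 — Reactive power: Q = Im(S) = 1.716 VAR.
Step 9 — Apparent power: |S| = 1.718 VA.
Step 10 — Power factor: PF = P/|S| = 0.04124 (lagging).

(a) P = 0.07085 W  (b) Q = 1.716 VAR  (c) S = 1.718 VA  (d) PF = 0.04124 (lagging)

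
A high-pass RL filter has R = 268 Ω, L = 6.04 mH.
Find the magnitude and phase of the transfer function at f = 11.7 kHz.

Step 1 — Angular frequency: ω = 2π·1.17e+04 = 7.351e+04 rad/s.
Step 2 — Transfer function: H(jω) = jωL/(R + jωL).
Step 3 — Numerator jωL = j·444; denominator R + jωL = 268 + j444.
Step 4 — H = 0.733 + j0.4424.
Step 5 — Magnitude: |H| = 0.8561 (-1.3 dB); phase: φ = 31.1°.

|H| = 0.8561 (-1.3 dB), φ = 31.1°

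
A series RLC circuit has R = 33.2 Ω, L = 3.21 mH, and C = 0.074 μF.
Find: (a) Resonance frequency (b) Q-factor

Step 1 — Resonance condition Im(Z)=0 gives ω₀ = 1/√(LC).
Step 2 — ω₀ = 1/√(0.00321·7.4e-08) = 6.488e+04 rad/s.
Step 3 — f₀ = ω₀/(2π) = 1.033e+04 Hz.
Step 4 — Series Q: Q = ω₀L/R = 6.488e+04·0.00321/33.2 = 6.273.

(a) f₀ = 1.033e+04 Hz  (b) Q = 6.273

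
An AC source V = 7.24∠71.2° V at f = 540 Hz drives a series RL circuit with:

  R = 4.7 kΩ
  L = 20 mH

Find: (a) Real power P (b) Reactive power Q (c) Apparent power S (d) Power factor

Step 1 — Angular frequency: ω = 2π·f = 2π·540 = 3393 rad/s.
Step 2 — Component impedances:
  R: Z = R = 4700 Ω
  L: Z = jωL = j·3393·0.02 = 0 + j67.86 Ω
Step 3 — Series combination: Z_total = R + L = 4700 + j67.86 Ω = 4700∠0.8° Ω.
Step 4 — Source phasor: V = 7.24∠71.2° V = 2.333 + j6.854 V.
Step 5 — Current: I = V / Z = 0.0005174 + j0.001451 A = 0.00154∠70.4° A.
Step 6 — Complex power: S = V·I* = 0.01115 + j0.000161 VA.
Step 7 — Real power: P = Re(S) = 0.01115 W.
Step 8 — Reactive power: Q = Im(S) = 0.000161 VAR.
Step 9 — Apparent power: |S| = 0.01115 VA.
Step 10 — Power factor: PF = P/|S| = 0.9999 (lagging).

(a) P = 0.01115 W  (b) Q = 0.000161 VAR  (c) S = 0.01115 VA  (d) PF = 0.9999 (lagging)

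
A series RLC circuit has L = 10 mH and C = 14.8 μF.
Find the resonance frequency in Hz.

Step 1 — Resonance condition Im(Z)=0 gives ω₀ = 1/√(LC).
Step 2 — ω₀ = 1/√(0.01·1.48e-05) = 2599 rad/s.
Step 3 — f₀ = ω₀/(2π) = 413.7 Hz.

f₀ = 413.7 Hz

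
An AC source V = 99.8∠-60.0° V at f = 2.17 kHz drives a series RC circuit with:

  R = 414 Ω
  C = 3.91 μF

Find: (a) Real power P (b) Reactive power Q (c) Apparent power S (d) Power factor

Step 1 — Angular frequency: ω = 2π·f = 2π·2170 = 1.363e+04 rad/s.
Step 2 — Component impedances:
  R: Z = R = 414 Ω
  C: Z = 1/(jωC) = -j/(ω·C) = 0 - j18.76 Ω
Step 3 — Series combination: Z_total = R + C = 414 - j18.76 Ω = 414.4∠-2.6° Ω.
Step 4 — Source phasor: V = 99.8∠-60.0° V = 49.9 - j86.43 V.
Step 5 — Current: I = V / Z = 0.1297 - j0.2029 A = 0.2408∠-57.4° A.
Step 6 — Complex power: S = V·I* = 24.01 - j1.088 VA.
Step 7 — Real power: P = Re(S) = 24.01 W.
Step 8 — Reactive power: Q = Im(S) = -1.088 VAR.
Step 9 — Apparent power: |S| = 24.03 VA.
Step 10 — Power factor: PF = P/|S| = 0.999 (leading).

(a) P = 24.01 W  (b) Q = -1.088 VAR  (c) S = 24.03 VA  (d) PF = 0.999 (leading)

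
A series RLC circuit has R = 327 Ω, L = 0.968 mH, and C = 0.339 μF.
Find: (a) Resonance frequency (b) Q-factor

Step 1 — Resonance condition Im(Z)=0 gives ω₀ = 1/√(LC).
Step 2 — ω₀ = 1/√(0.000968·3.39e-07) = 5.52e+04 rad/s.
Step 3 — f₀ = ω₀/(2π) = 8786 Hz.
Step 4 — Series Q: Q = ω₀L/R = 5.52e+04·0.000968/327 = 0.1634.

(a) f₀ = 8786 Hz  (b) Q = 0.1634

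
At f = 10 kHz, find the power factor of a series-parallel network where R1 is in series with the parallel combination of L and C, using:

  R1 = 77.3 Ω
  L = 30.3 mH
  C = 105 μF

Step 1 — Angular frequency: ω = 2π·f = 2π·1e+04 = 6.283e+04 rad/s.
Step 2 — Component impedances:
  R1: Z = R = 77.3 Ω
  L: Z = jωL = j·6.283e+04·0.0303 = 0 + j1904 Ω
  C: Z = 1/(jωC) = -j/(ω·C) = 0 - j0.1516 Ω
Step 3 — Parallel branch: L || C = 1/(1/L + 1/C) = 0 - j0.1516 Ω.
Step 4 — Series with R1: Z_total = R1 + (L || C) = 77.3 - j0.1516 Ω = 77.3∠-0.1° Ω.
Step 5 — Power factor: PF = cos(φ) = Re(Z)/|Z| = 77.3/77.3 = 1.
Step 6 — Type: Im(Z) = -0.1516 ⇒ leading (phase φ = -0.1°).

PF = 1 (leading, φ = -0.1°)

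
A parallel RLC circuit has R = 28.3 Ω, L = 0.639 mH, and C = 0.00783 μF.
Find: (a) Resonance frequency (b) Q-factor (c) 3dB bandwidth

Step 1 — Resonance: ω₀ = 1/√(LC) = 1/√(0.000639·7.83e-09) = 4.471e+05 rad/s.
Step 2 — f₀ = ω₀/(2π) = 7.115e+04 Hz.
Step 3 — Parallel Q: Q = R/(ω₀L) = 28.3/(4.471e+05·0.000639) = 0.09906.
Step 4 — Bandwidth: Δω = ω₀/Q = 4.513e+06 rad/s; BW = Δω/(2π) = 7.182e+05 Hz.

(a) f₀ = 7.115e+04 Hz  (b) Q = 0.09906  (c) BW = 7.182e+05 Hz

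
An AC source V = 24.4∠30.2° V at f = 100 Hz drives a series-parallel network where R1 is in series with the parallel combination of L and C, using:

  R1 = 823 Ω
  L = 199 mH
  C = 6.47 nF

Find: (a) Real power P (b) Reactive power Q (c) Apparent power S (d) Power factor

Step 1 — Angular frequency: ω = 2π·f = 2π·100 = 628.3 rad/s.
Step 2 — Component impedances:
  R1: Z = R = 823 Ω
  L: Z = jωL = j·628.3·0.199 = 0 + j125 Ω
  C: Z = 1/(jωC) = -j/(ω·C) = 0 - j2.46e+05 Ω
Step 3 — Parallel branch: L || C = 1/(1/L + 1/C) = 0 + j125.1 Ω.
Step 4 — Series with R1: Z_total = R1 + (L || C) = 823 + j125.1 Ω = 832.5∠8.6° Ω.
Step 5 — Source phasor: V = 24.4∠30.2° V = 21.09 + j12.27 V.
Step 6 — Current: I = V / Z = 0.02726 + j0.01077 A = 0.02931∠21.6° A.
Step 7 — Complex power: S = V·I* = 0.7071 + j0.1075 VA.
Step 8 — Real power: P = Re(S) = 0.7071 W.
Step 9 — Reactive power: Q = Im(S) = 0.1075 VAR.
Step 10 — Apparent power: |S| = 0.7152 VA.
Step 11 — Power factor: PF = P/|S| = 0.9886 (lagging).

(a) P = 0.7071 W  (b) Q = 0.1075 VAR  (c) S = 0.7152 VA  (d) PF = 0.9886 (lagging)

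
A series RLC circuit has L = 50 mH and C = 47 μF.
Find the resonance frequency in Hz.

Step 1 — Resonance condition Im(Z)=0 gives ω₀ = 1/√(LC).
Step 2 — ω₀ = 1/√(0.05·4.7e-05) = 652.3 rad/s.
Step 3 — f₀ = ω₀/(2π) = 103.8 Hz.

f₀ = 103.8 Hz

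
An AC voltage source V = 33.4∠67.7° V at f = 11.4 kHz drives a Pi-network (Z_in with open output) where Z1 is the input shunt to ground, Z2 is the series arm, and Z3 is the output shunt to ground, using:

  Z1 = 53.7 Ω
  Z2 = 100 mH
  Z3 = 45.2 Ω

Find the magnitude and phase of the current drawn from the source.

Step 1 — Angular frequency: ω = 2π·f = 2π·1.14e+04 = 7.163e+04 rad/s.
Step 2 — Component impedances:
  Z1: Z = R = 53.7 Ω
  Z2: Z = jωL = j·7.163e+04·0.1 = 0 + j7163 Ω
  Z3: Z = R = 45.2 Ω
Step 3 — With open output, the series arm Z2 and the output shunt Z3 appear in series to ground: Z2 + Z3 = 45.2 + j7163 Ω.
Step 4 — Parallel with input shunt Z1: Z_in = Z1 || (Z2 + Z3) = 53.69 + j0.4025 Ω = 53.7∠0.4° Ω.
Step 5 — Source phasor: V = 33.4∠67.7° V = 12.67 + j30.9 V.
Step 6 — Ohm's law: I = V / Z_total = (12.67 + j30.9) / (53.69 + j0.4025) = 0.2403 + j0.5737 A.
Step 7 — Convert to polar: |I| = 0.622 A, ∠I = 67.3°.

I = 0.622∠67.3° A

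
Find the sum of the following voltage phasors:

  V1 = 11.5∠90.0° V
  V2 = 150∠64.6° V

Step 1 — Convert each phasor to rectangular form:
  V1 = 11.5·(cos(90.0°) + j·sin(90.0°)) = 0 + j11.5 V
  V2 = 150·(cos(64.6°) + j·sin(64.6°)) = 64.34 + j135.5 V
Step 2 — Sum components: V_total = 64.34 + j147 V.
Step 3 — Convert to polar: |V_total| = 160.5 V, ∠V_total = 66.4°.

V_total = 160.5∠66.4° V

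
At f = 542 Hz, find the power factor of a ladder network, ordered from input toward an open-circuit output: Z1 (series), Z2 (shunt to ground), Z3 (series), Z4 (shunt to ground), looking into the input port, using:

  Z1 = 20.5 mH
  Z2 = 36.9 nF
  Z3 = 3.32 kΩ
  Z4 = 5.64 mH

Step 1 — Angular frequency: ω = 2π·f = 2π·542 = 3405 rad/s.
Step 2 — Component impedances:
  Z1: Z = jωL = j·3405·0.0205 = 0 + j69.81 Ω
  Z2: Z = 1/(jωC) = -j/(ω·C) = 0 - j7958 Ω
  Z3: Z = R = 3320 Ω
  Z4: Z = jωL = j·3405·0.00564 = 0 + j19.21 Ω
Step 3 — Ladder network (open output): work backward from the far end, alternating series and parallel combinations. Z_in = 2839 - j1098 Ω = 3045∠-21.1° Ω.
Step 4 — Power factor: PF = cos(φ) = Re(Z)/|Z| = 2839.47/3044.52 = 0.9326.
Step 5 — Type: Im(Z) = -1098 ⇒ leading (phase φ = -21.1°).

PF = 0.9326 (leading, φ = -21.1°)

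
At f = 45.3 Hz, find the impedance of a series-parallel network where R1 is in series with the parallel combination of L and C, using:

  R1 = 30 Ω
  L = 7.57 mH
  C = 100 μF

Step 1 — Angular frequency: ω = 2π·f = 2π·45.3 = 284.6 rad/s.
Step 2 — Component impedances:
  R1: Z = R = 30 Ω
  L: Z = jωL = j·284.6·0.00757 = 0 + j2.155 Ω
  C: Z = 1/(jωC) = -j/(ω·C) = 0 - j35.13 Ω
Step 3 — Parallel branch: L || C = 1/(1/L + 1/C) = 0 + j2.295 Ω.
Step 4 — Series with R1: Z_total = R1 + (L || C) = 30 + j2.295 Ω = 30.09∠4.4° Ω.

Z = 30 + j2.295 Ω = 30.09∠4.4° Ω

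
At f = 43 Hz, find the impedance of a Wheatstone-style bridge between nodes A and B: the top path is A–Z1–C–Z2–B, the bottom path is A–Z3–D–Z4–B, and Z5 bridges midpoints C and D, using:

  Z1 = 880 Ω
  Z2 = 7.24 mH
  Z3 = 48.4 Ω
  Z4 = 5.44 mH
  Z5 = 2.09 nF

Step 1 — Angular frequency: ω = 2π·f = 2π·43 = 270.2 rad/s.
Step 2 — Component impedances:
  Z1: Z = R = 880 Ω
  Z2: Z = jωL = j·270.2·0.00724 = 0 + j1.956 Ω
  Z3: Z = R = 48.4 Ω
  Z4: Z = jωL = j·270.2·0.00544 = 0 + j1.47 Ω
  Z5: Z = 1/(jωC) = -j/(ω·C) = 0 - j1.771e+06 Ω
Step 3 — Bridge requires nodal analysis (the Z5 bridge couples midpoints C and D, so the two paths cannot be reduced to a simple series/parallel combination). Setting node B to ground and injecting 1 A at node A, the 3-node admittance system at A, C, D solves to V_A = Z_AB = 45.88 + j1.326 Ω = 45.9∠1.7° Ω.

Z = 45.88 + j1.326 Ω = 45.9∠1.7° Ω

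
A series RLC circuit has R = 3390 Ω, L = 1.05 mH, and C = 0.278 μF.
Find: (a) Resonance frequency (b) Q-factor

Step 1 — Resonance condition Im(Z)=0 gives ω₀ = 1/√(LC).
Step 2 — ω₀ = 1/√(0.00105·2.78e-07) = 5.853e+04 rad/s.
Step 3 — f₀ = ω₀/(2π) = 9315 Hz.
Step 4 — Series Q: Q = ω₀L/R = 5.853e+04·0.00105/3390 = 0.01813.

(a) f₀ = 9315 Hz  (b) Q = 0.01813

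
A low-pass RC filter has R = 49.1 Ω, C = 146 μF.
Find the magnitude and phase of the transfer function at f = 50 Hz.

Step 1 — Angular frequency: ω = 2π·50 = 314.2 rad/s.
Step 2 — Transfer function: H(jω) = 1/(1 + jωRC).
Step 3 — Denominator: 1 + jωRC = 1 + j·314.2·49.1·0.000146 = 1 + j2.252.
Step 4 — H = 0.1647 - j0.3709.
Step 5 — Magnitude: |H| = 0.4058 (-7.8 dB); phase: φ = -66.1°.

|H| = 0.4058 (-7.8 dB), φ = -66.1°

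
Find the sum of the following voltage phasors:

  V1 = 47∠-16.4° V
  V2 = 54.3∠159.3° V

Step 1 — Convert each phasor to rectangular form:
  V1 = 47·(cos(-16.4°) + j·sin(-16.4°)) = 45.09 - j13.27 V
  V2 = 54.3·(cos(159.3°) + j·sin(159.3°)) = -50.79 + j19.19 V
Step 2 — Sum components: V_total = -5.707 + j5.924 V.
Step 3 — Convert to polar: |V_total| = 8.225 V, ∠V_total = 133.9°.

V_total = 8.225∠133.9° V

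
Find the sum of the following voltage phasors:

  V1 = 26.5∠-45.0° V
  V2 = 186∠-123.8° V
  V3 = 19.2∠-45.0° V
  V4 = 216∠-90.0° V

Step 1 — Convert each phasor to rectangular form:
  V1 = 26.5·(cos(-45.0°) + j·sin(-45.0°)) = 18.74 - j18.74 V
  V2 = 186·(cos(-123.8°) + j·sin(-123.8°)) = -103.5 - j154.6 V
  V3 = 19.2·(cos(-45.0°) + j·sin(-45.0°)) = 13.58 - j13.58 V
  V4 = 216·(cos(-90.0°) + j·sin(-90.0°)) = 0 - j216 V
Step 2 — Sum components: V_total = -71.16 - j402.9 V.
Step 3 — Convert to polar: |V_total| = 409.1 V, ∠V_total = -100.0°.

V_total = 409.1∠-100.0° V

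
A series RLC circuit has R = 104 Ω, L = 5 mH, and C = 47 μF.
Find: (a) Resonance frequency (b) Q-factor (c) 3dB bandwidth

Step 1 — Resonance: ω₀ = 1/√(LC) = 1/√(0.005·4.7e-05) = 2063 rad/s.
Step 2 — f₀ = ω₀/(2π) = 328.3 Hz.
Step 3 — Series Q: Q = ω₀L/R = 2063·0.005/104 = 0.09918.
Step 4 — Bandwidth: Δω = ω₀/Q = 2.08e+04 rad/s; BW = Δω/(2π) = 3310 Hz.

(a) f₀ = 328.3 Hz  (b) Q = 0.09918  (c) BW = 3310 Hz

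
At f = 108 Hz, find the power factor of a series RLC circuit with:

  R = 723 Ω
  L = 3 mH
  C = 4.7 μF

Step 1 — Angular frequency: ω = 2π·f = 2π·108 = 678.6 rad/s.
Step 2 — Component impedances:
  R: Z = R = 723 Ω
  L: Z = jωL = j·678.6·0.003 = 0 + j2.036 Ω
  C: Z = 1/(jωC) = -j/(ω·C) = 0 - j313.5 Ω
Step 3 — Series combination: Z_total = R + L + C = 723 - j311.5 Ω = 787.3∠-23.3° Ω.
Step 4 — Power factor: PF = cos(φ) = Re(Z)/|Z| = 723/787.25 = 0.9184.
Step 5 — Type: Im(Z) = -311.5 ⇒ leading (phase φ = -23.3°).

PF = 0.9184 (leading, φ = -23.3°)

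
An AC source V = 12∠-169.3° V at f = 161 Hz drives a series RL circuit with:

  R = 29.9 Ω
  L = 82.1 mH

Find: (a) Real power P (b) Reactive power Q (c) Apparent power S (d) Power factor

Step 1 — Angular frequency: ω = 2π·f = 2π·161 = 1012 rad/s.
Step 2 — Component impedances:
  R: Z = R = 29.9 Ω
  L: Z = jωL = j·1012·0.0821 = 0 + j83.05 Ω
Step 3 — Series combination: Z_total = R + L = 29.9 + j83.05 Ω = 88.27∠70.2° Ω.
Step 4 — Source phasor: V = 12∠-169.3° V = -11.79 - j2.228 V.
Step 5 — Current: I = V / Z = -0.069 + j0.1171 A = 0.1359∠120.5° A.
Step 6 — Complex power: S = V·I* = 0.5526 + j1.535 VA.
Step 7 — Real power: P = Re(S) = 0.5526 W.
Step 8 — Reactive power: Q = Im(S) = 1.535 VAR.
Step 9 — Apparent power: |S| = 1.631 VA.
Step 10 — Power factor: PF = P/|S| = 0.3387 (lagging).

(a) P = 0.5526 W  (b) Q = 1.535 VAR  (c) S = 1.631 VA  (d) PF = 0.3387 (lagging)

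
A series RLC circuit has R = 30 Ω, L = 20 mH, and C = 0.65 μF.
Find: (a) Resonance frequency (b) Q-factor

Step 1 — Resonance condition Im(Z)=0 gives ω₀ = 1/√(LC).
Step 2 — ω₀ = 1/√(0.02·6.5e-07) = 8771 rad/s.
Step 3 — f₀ = ω₀/(2π) = 1396 Hz.
Step 4 — Series Q: Q = ω₀L/R = 8771·0.02/30 = 5.847.

(a) f₀ = 1396 Hz  (b) Q = 5.847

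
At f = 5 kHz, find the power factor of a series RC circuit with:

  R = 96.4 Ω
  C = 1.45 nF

Step 1 — Angular frequency: ω = 2π·f = 2π·5000 = 3.142e+04 rad/s.
Step 2 — Component impedances:
  R: Z = R = 96.4 Ω
  C: Z = 1/(jωC) = -j/(ω·C) = 0 - j2.195e+04 Ω
Step 3 — Series combination: Z_total = R + C = 96.4 - j2.195e+04 Ω = 2.195e+04∠-89.7° Ω.
Step 4 — Power factor: PF = cos(φ) = Re(Z)/|Z| = 96.4/21953 = 0.004391.
Step 5 — Type: Im(Z) = -2.195e+04 ⇒ leading (phase φ = -89.7°).

PF = 0.004391 (leading, φ = -89.7°)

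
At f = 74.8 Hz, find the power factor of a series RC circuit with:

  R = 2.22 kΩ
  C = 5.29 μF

Step 1 — Angular frequency: ω = 2π·f = 2π·74.8 = 470 rad/s.
Step 2 — Component impedances:
  R: Z = R = 2220 Ω
  C: Z = 1/(jωC) = -j/(ω·C) = 0 - j402.2 Ω
Step 3 — Series combination: Z_total = R + C = 2220 - j402.2 Ω = 2256∠-10.3° Ω.
Step 4 — Power factor: PF = cos(φ) = Re(Z)/|Z| = 2220/2256 = 0.984.
Step 5 — Type: Im(Z) = -402.2 ⇒ leading (phase φ = -10.3°).

PF = 0.984 (leading, φ = -10.3°)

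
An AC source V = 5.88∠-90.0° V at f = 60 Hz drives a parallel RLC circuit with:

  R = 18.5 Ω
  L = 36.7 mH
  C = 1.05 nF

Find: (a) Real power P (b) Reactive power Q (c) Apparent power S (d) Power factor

Step 1 — Angular frequency: ω = 2π·f = 2π·60 = 377 rad/s.
Step 2 — Component impedances:
  R: Z = R = 18.5 Ω
  L: Z = jωL = j·377·0.0367 = 0 + j13.84 Ω
  C: Z = 1/(jωC) = -j/(ω·C) = 0 - j2.526e+06 Ω
Step 3 — Parallel combination: 1/Z_total = 1/R + 1/L + 1/C; Z_total = 6.636 + j8.873 Ω = 11.08∠53.2° Ω.
Step 4 — Source phasor: V = 5.88∠-90.0° V = 0 - j5.88 V.
Step 5 — Current: I = V / Z = -0.425 - j0.3178 A = 0.5307∠-143.2° A.
Step 6 — Complex power: S = V·I* = 1.869 + j2.499 VA.
Step 7 — Real power: P = Re(S) = 1.869 W.
Step 8 — Reactive power: Q = Im(S) = 2.499 VAR.
Step 9 — Apparent power: |S| = 3.12 VA.
Step 10 — Power factor: PF = P/|S| = 0.5989 (lagging).

(a) P = 1.869 W  (b) Q = 2.499 VAR  (c) S = 3.12 VA  (d) PF = 0.5989 (lagging)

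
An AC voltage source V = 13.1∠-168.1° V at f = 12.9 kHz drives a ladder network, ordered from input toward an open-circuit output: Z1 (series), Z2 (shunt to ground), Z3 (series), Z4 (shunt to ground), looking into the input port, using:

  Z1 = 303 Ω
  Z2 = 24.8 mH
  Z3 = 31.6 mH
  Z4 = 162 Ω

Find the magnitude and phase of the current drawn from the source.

Step 1 — Angular frequency: ω = 2π·f = 2π·1.29e+04 = 8.105e+04 rad/s.
Step 2 — Component impedances:
  Z1: Z = R = 303 Ω
  Z2: Z = jωL = j·8.105e+04·0.0248 = 0 + j2010 Ω
  Z3: Z = jωL = j·8.105e+04·0.0316 = 0 + j2561 Ω
  Z4: Z = R = 162 Ω
Step 3 — Ladder network (open output): work backward from the far end, alternating series and parallel combinations. Z_in = 334.3 + j1127 Ω = 1176∠73.5° Ω.
Step 4 — Source phasor: V = 13.1∠-168.1° V = -12.82 - j2.701 V.
Step 5 — Ohm's law: I = V / Z_total = (-12.82 - j2.701) / (334.3 + j1127) = -0.005302 + j0.009798 A.
Step 6 — Convert to polar: |I| = 0.01114 A, ∠I = 118.4°.

I = 0.01114∠118.4° A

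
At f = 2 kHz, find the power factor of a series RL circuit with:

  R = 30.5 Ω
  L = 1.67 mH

Step 1 — Angular frequency: ω = 2π·f = 2π·2000 = 1.257e+04 rad/s.
Step 2 — Component impedances:
  R: Z = R = 30.5 Ω
  L: Z = jωL = j·1.257e+04·0.00167 = 0 + j20.99 Ω
Step 3 — Series combination: Z_total = R + L = 30.5 + j20.99 Ω = 37.02∠34.5° Ω.
Step 4 — Power factor: PF = cos(φ) = Re(Z)/|Z| = 30.5/37.022 = 0.8238.
Step 5 — Type: Im(Z) = 20.99 ⇒ lagging (phase φ = 34.5°).

PF = 0.8238 (lagging, φ = 34.5°)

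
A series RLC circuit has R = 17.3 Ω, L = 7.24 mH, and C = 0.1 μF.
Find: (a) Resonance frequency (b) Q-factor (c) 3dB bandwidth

Step 1 — Resonance condition Im(Z)=0 gives ω₀ = 1/√(LC).
Step 2 — ω₀ = 1/√(0.00724·1e-07) = 3.716e+04 rad/s.
Step 3 — f₀ = ω₀/(2π) = 5915 Hz.
Step 4 — Series Q: Q = ω₀L/R = 3.716e+04·0.00724/17.3 = 15.55.
Step 5 — 3dB bandwidth: Δω = ω₀/Q = 2390 rad/s; BW = Δω/(2π) = 380.3 Hz.

(a) f₀ = 5915 Hz  (b) Q = 15.55  (c) BW = 380.3 Hz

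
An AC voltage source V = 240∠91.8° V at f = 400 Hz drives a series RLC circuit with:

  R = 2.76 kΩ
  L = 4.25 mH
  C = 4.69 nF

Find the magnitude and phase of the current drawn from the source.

Step 1 — Angular frequency: ω = 2π·f = 2π·400 = 2513 rad/s.
Step 2 — Component impedances:
  R: Z = R = 2760 Ω
  L: Z = jωL = j·2513·0.00425 = 0 + j10.68 Ω
  C: Z = 1/(jωC) = -j/(ω·C) = 0 - j8.484e+04 Ω
Step 3 — Series combination: Z_total = R + L + C = 2760 - j8.483e+04 Ω = 8.487e+04∠-88.1° Ω.
Step 4 — Source phasor: V = 240∠91.8° V = -7.539 + j239.9 V.
Step 5 — Ohm's law: I = V / Z_total = (-7.539 + j239.9) / (2760 - j8.483e+04) = -0.002828 + j3.138e-06 A.
Step 6 — Convert to polar: |I| = 0.002828 A, ∠I = 179.9°.

I = 0.002828∠179.9° A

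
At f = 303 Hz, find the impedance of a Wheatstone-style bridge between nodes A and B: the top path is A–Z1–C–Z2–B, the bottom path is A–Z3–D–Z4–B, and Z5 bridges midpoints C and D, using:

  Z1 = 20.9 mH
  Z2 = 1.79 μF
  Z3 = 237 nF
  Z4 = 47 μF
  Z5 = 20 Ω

Step 1 — Angular frequency: ω = 2π·f = 2π·303 = 1904 rad/s.
Step 2 — Component impedances:
  Z1: Z = jωL = j·1904·0.0209 = 0 + j39.79 Ω
  Z2: Z = 1/(jωC) = -j/(ω·C) = 0 - j293.4 Ω
  Z3: Z = 1/(jωC) = -j/(ω·C) = 0 - j2216 Ω
  Z4: Z = 1/(jωC) = -j/(ω·C) = 0 - j11.18 Ω
  Z5: Z = R = 20 Ω
Step 3 — Bridge requires nodal analysis (the Z5 bridge couples midpoints C and D, so the two paths cannot be reduced to a simple series/parallel combination). Setting node B to ground and injecting 1 A at node A, the 3-node admittance system at A, C, D solves to V_A = Z_AB = 19.16 + j28.32 Ω = 34.19∠55.9° Ω.

Z = 19.16 + j28.32 Ω = 34.19∠55.9° Ω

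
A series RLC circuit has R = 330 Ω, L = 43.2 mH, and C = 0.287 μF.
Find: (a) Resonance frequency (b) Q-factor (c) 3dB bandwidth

Step 1 — Resonance condition Im(Z)=0 gives ω₀ = 1/√(LC).
Step 2 — ω₀ = 1/√(0.0432·2.87e-07) = 8981 rad/s.
Step 3 — f₀ = ω₀/(2π) = 1429 Hz.
Step 4 — Series Q: Q = ω₀L/R = 8981·0.0432/330 = 1.176.
Step 5 — 3dB bandwidth: Δω = ω₀/Q = 7639 rad/s; BW = Δω/(2π) = 1216 Hz.

(a) f₀ = 1429 Hz  (b) Q = 1.176  (c) BW = 1216 Hz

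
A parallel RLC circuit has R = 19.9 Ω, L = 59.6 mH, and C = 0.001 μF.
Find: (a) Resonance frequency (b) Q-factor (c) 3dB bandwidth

Step 1 — Resonance: ω₀ = 1/√(LC) = 1/√(0.0596·1e-09) = 1.295e+05 rad/s.
Step 2 — f₀ = ω₀/(2π) = 2.062e+04 Hz.
Step 3 — Parallel Q: Q = R/(ω₀L) = 19.9/(1.295e+05·0.0596) = 0.002578.
Step 4 — Bandwidth: Δω = ω₀/Q = 5.025e+07 rad/s; BW = Δω/(2π) = 7.998e+06 Hz.

(a) f₀ = 2.062e+04 Hz  (b) Q = 0.002578  (c) BW = 7.998e+06 Hz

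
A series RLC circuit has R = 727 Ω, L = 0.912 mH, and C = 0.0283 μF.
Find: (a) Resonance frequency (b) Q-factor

Step 1 — Resonance condition Im(Z)=0 gives ω₀ = 1/√(LC).
Step 2 — ω₀ = 1/√(0.000912·2.83e-08) = 1.968e+05 rad/s.
Step 3 — f₀ = ω₀/(2π) = 3.133e+04 Hz.
Step 4 — Series Q: Q = ω₀L/R = 1.968e+05·0.000912/727 = 0.2469.

(a) f₀ = 3.133e+04 Hz  (b) Q = 0.2469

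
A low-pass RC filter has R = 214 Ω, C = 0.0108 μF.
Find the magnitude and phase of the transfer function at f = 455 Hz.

Step 1 — Angular frequency: ω = 2π·455 = 2859 rad/s.
Step 2 — Transfer function: H(jω) = 1/(1 + jωRC).
Step 3 — Denominator: 1 + jωRC = 1 + j·2859·214·1.08e-08 = 1 + j0.006607.
Step 4 — H = 1 - j0.006607.
Step 5 — Magnitude: |H| = 1 (-0.0 dB); phase: φ = -0.4°.

|H| = 1 (-0.0 dB), φ = -0.4°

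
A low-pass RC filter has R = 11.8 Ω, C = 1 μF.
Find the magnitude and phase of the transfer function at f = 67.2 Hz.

Step 1 — Angular frequency: ω = 2π·67.2 = 422.2 rad/s.
Step 2 — Transfer function: H(jω) = 1/(1 + jωRC).
Step 3 — Denominator: 1 + jωRC = 1 + j·422.2·11.8·1e-06 = 1 + j0.004982.
Step 4 — H = 1 - j0.004982.
Step 5 — Magnitude: |H| = 1 (-0.0 dB); phase: φ = -0.3°.

|H| = 1 (-0.0 dB), φ = -0.3°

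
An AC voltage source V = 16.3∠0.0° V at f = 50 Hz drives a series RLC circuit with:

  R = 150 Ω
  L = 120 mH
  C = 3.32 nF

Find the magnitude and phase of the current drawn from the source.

Step 1 — Angular frequency: ω = 2π·f = 2π·50 = 314.2 rad/s.
Step 2 — Component impedances:
  R: Z = R = 150 Ω
  L: Z = jωL = j·314.2·0.12 = 0 + j37.7 Ω
  C: Z = 1/(jωC) = -j/(ω·C) = 0 - j9.588e+05 Ω
Step 3 — Series combination: Z_total = R + L + C = 150 - j9.587e+05 Ω = 9.587e+05∠-90.0° Ω.
Step 4 — Source phasor: V = 16.3∠0.0° V = 16.3 V.
Step 5 — Ohm's law: I = V / Z_total = (16.3) / (150 - j9.587e+05) = 2.66e-09 + j1.7e-05 A.
Step 6 — Convert to polar: |I| = 1.7e-05 A, ∠I = 90.0°.

I = 1.7e-05∠90.0° A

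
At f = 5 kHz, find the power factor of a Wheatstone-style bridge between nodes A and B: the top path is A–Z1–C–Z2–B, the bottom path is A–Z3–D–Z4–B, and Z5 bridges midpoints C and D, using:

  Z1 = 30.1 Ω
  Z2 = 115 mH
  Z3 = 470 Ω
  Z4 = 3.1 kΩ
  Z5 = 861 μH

Step 1 — Angular frequency: ω = 2π·f = 2π·5000 = 3.142e+04 rad/s.
Step 2 — Component impedances:
  Z1: Z = R = 30.1 Ω
  Z2: Z = jωL = j·3.142e+04·0.115 = 0 + j3613 Ω
  Z3: Z = R = 470 Ω
  Z4: Z = R = 3100 Ω
  Z5: Z = jωL = j·3.142e+04·0.000861 = 0 + j27.05 Ω
Step 3 — Bridge requires nodal analysis (the Z5 bridge couples midpoints C and D, so the two paths cannot be reduced to a simple series/parallel combination). Setting node B to ground and injecting 1 A at node A, the 3-node admittance system at A, C, D solves to V_A = Z_AB = 1800 + j1533 Ω = 2365∠40.4° Ω.
Step 4 — Power factor: PF = cos(φ) = Re(Z)/|Z| = 1800.1/2364.7 = 0.7612.
Step 5 — Type: Im(Z) = 1533 ⇒ lagging (phase φ = 40.4°).

PF = 0.7612 (lagging, φ = 40.4°)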